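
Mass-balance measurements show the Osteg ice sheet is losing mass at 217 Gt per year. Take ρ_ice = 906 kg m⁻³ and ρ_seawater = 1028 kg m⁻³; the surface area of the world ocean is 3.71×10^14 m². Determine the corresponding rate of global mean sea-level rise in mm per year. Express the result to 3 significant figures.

ρ_w = 1028 kg m⁻³. Annual water volume added = 217 Gt / ρ_w = 2.170×10^14 kg / 1028 kg m⁻³ = 2.111×10^11 m³.
Δh per year = 2.111×10^11 / 3.71×10^14 = 5.69×10^-4 m = 0.569 mm.

≈ 0.569 mm/yr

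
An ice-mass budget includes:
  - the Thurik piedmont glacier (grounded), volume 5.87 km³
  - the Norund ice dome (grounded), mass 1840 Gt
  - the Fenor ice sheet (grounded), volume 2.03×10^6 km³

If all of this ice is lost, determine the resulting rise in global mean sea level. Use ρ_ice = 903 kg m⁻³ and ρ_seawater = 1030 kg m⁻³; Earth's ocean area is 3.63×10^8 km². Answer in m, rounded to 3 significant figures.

≈ 4.91 m

Thurik: 5.87 km³ × (903/1030) = 5.146 km³ of water.
Norund: 1840 Gt = 1.840×10^15 kg; dividing by ρ_w = 1030 kg m⁻³ gives 1.786×10^12 m³ of water.
Fenor: 2.03×10^6 km³ × (903/1030) = 1.780×10^6 km³ of water.
Total added water ≈ 1.781×10^15 m³ over 3.63×10^14 m² → Δh = 4.91 m.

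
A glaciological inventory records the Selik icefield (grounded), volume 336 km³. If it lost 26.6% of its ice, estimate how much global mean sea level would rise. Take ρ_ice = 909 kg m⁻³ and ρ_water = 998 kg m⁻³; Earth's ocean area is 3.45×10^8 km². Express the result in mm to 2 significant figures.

Selik: 0.266 × 336 km³ × (909/998) = 81.41 km³ of water.
Spread over 3.45×10^14 m² of ocean, Δh = 8.141×10^10 / 3.45×10^14 = 2.36×10^-4 m = 0.24 mm.

≈ 0.24 mm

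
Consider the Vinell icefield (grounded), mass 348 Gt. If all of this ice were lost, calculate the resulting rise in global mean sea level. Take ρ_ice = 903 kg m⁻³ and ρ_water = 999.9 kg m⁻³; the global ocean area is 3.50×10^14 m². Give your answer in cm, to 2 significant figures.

≈ 0.099 cm

Vinell: 348 Gt = 3.480×10^14 kg; dividing by ρ_w = 999.9 kg m⁻³ gives 3.480×10^11 m³ of water.
Spread over 3.50×10^14 m² of ocean, Δh = 3.480×10^11 / 3.50×10^14 = 9.94×10^-4 m = 0.099 cm.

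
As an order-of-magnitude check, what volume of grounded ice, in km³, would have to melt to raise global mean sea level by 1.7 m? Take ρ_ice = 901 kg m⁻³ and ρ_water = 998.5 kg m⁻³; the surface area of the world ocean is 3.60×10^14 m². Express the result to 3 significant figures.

Required water volume = Δh × A = 1.7 m × 3.60×10^14 m² = 6.120×10^14 m³ = 6.120×10^5 km³.
Ice volume = water volume × ρ_w/ρ_ice = 6.120×10^5 × 998.5/901 = 6.78×10^5 km³.

≈ 6.78×10^5 km³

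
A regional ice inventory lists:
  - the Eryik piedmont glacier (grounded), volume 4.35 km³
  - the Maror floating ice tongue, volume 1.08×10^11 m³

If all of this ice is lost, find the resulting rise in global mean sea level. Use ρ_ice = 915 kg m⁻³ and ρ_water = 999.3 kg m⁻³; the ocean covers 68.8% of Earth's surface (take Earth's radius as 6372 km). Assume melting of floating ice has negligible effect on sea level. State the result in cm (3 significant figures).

≈ 1.13×10^-3 cm

Eryik: 4.35 km³ × (915/999.3) = 3.983 km³ of water.
The Maror floating ice tongue is floating and already displaces its own weight of water, so its melt adds essentially nothing to sea level.
Total added water ≈ 3.983×10^9 m³ over 3.51×10^14 m² → Δh = 1.13×10^-5 m = 1.13×10^-3 cm.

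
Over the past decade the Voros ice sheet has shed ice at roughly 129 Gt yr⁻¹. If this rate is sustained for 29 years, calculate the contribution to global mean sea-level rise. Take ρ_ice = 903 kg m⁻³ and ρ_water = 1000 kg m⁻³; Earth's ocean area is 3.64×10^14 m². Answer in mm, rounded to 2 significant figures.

Total mass lost = 129 Gt/yr × 29 yr = 3741 Gt = 3.741×10^15 kg.
ρ_w = 1000 kg m⁻³, so water volume = 3.741×10^15 / 1000 = 3.741×10^12 m³.
Δh = 3.741×10^12 / 3.64×10^14 = 0.0103 m = 10 mm.

≈ 10 mm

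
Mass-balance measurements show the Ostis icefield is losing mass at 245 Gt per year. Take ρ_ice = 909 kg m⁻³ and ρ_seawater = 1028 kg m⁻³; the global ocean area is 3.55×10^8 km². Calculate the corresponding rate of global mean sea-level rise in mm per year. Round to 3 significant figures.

≈ 0.671 mm/yr

ρ_w = 1028 kg m⁻³. Annual water volume added = 245 Gt / ρ_w = 2.450×10^14 kg / 1028 kg m⁻³ = 2.383×10^11 m³.
Δh per year = 2.383×10^11 / 3.55×10^14 = 6.71×10^-4 m = 0.671 mm.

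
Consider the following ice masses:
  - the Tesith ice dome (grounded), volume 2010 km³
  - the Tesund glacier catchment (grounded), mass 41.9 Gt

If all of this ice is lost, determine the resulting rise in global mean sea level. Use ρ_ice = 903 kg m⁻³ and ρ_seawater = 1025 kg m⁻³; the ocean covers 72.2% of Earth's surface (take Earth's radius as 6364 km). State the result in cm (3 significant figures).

≈ 0.493 cm

Tesith: 2010 km³ × (903/1025) = 1771 km³ of water.
Tesund: 41.9 Gt = 4.190×10^13 kg; dividing by ρ_w = 1025 kg m⁻³ gives 4.088×10^10 m³ of water.
Total added water ≈ 1.812×10^12 m³ over 3.67×10^14 m² → Δh = 4.93×10^-3 m = 0.493 cm.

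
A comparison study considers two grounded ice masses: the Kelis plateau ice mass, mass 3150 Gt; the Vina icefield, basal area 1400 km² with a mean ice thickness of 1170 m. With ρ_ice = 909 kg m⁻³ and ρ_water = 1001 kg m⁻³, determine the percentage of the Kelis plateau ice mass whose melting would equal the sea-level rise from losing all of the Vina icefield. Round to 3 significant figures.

Equal sea-level rise means equal mass of meltwater, i.e. equal mass of ice lost.
Ice mass of Vina: 1.489×10^15 kg; ice mass of Kelis: 3.150×10^15 kg.
Fraction required = 1.489×10^15 / 3.150×10^15 = 0.473 → 47.3 %.

≈ 47.3 %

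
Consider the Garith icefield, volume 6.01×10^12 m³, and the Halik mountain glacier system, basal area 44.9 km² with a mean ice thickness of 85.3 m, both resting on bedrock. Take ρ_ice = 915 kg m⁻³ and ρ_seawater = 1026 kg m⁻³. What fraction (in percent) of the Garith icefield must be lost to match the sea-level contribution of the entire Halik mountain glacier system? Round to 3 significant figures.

≈ 0.0637 %

Equal sea-level rise means equal mass of meltwater, i.e. equal mass of ice lost.
Ice mass of Halik: 3.504×10^12 kg; ice mass of Garith: 5.499×10^15 kg.
Fraction required = 3.504×10^12 / 5.499×10^15 = 6.37×10^-4 → 0.0637 %.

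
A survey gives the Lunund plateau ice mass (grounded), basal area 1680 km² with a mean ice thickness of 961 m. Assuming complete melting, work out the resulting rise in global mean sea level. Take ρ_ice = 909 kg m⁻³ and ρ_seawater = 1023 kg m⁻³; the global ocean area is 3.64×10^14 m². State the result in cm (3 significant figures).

Lunund: ice volume = 1680 km² × 961 m = 1614 km³; 1614 × (909/1023) = 1435 km³ of water.
Spread over 3.64×10^14 m² of ocean, Δh = 1.435×10^12 / 3.64×10^14 = 3.94×10^-3 m = 0.394 cm.

≈ 0.394 cm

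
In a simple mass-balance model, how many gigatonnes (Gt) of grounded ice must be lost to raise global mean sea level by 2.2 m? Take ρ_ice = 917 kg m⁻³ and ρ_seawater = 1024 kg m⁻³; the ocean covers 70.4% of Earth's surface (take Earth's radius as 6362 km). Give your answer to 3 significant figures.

≈ 8.07×10^5 Gt

Required water volume = Δh × A = 2.2 m × 3.58×10^14 m² = 7.878×10^14 m³.
ρ_w = 1024 kg m⁻³, so the mass of water = 7.878×10^14 m³ × 1024 kg m⁻³ = 8.067×10^17 kg = 8.07×10^5 Gt (and the same mass of ice, by conservation).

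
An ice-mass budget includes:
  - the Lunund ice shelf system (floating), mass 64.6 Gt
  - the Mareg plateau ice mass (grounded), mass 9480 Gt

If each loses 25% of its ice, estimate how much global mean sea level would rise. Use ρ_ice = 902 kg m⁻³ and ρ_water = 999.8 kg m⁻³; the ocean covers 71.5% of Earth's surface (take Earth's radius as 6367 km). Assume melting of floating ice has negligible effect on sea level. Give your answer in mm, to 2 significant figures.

The Lunund ice shelf system is floating and already displaces its own weight of water, so its melt adds essentially nothing to sea level.
Mareg: 0.25 × 9480 Gt = 2.370×10^15 kg; dividing by ρ_w = 999.8 kg m⁻³ gives 2.370×10^12 m³ of water.
Total added water ≈ 2.370×10^12 m³ over 3.64×10^14 m² → Δh = 6.51×10^-3 m = 6.5 mm.

≈ 6.5 mm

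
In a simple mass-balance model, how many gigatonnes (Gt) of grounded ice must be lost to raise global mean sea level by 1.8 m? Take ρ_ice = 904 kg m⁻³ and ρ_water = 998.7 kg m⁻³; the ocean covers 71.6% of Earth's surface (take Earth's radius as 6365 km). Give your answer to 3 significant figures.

≈ 6.55×10^5 Gt

Required water volume = Δh × A = 1.8 m × 3.65×10^14 m² = 6.561×10^14 m³.
ρ_w = 998.7 kg m⁻³, so the mass of water = 6.561×10^14 m³ × 998.7 kg m⁻³ = 6.553×10^17 kg = 6.55×10^5 Gt (and the same mass of ice, by conservation).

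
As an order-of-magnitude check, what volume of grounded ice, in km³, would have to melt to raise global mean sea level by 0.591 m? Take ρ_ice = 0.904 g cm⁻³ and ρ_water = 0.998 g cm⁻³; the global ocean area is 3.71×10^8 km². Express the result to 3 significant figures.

Required water volume = Δh × A = 0.591 m × 3.71×10^14 m² = 2.193×10^14 m³ = 2.193×10^5 km³.
Ice volume = water volume × ρ_w/ρ_ice = 2.193×10^5 × 998/904 = 2.42×10^5 km³.

≈ 2.42×10^5 km³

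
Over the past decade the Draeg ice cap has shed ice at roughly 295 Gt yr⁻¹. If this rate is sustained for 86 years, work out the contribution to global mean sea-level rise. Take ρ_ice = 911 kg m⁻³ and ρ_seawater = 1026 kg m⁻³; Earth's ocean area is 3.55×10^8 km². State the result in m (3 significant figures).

≈ 0.0697 m

Total mass lost = 295 Gt/yr × 86 yr = 2.537×10^4 Gt = 2.537×10^16 kg.
ρ_w = 1026 kg m⁻³, so water volume = 2.537×10^16 / 1026 = 2.473×10^13 m³.
Δh = 2.473×10^13 / 3.55×10^14 = 0.0697 m.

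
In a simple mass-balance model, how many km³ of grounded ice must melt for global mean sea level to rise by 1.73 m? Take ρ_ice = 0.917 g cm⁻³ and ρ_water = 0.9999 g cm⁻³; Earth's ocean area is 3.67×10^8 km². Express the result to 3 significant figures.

Required water volume = Δh × A = 1.73 m × 3.67×10^14 m² = 6.349×10^14 m³ = 6.349×10^5 km³.
Ice volume = water volume × ρ_w/ρ_ice = 6.349×10^5 × 999.9/917 = 6.92×10^5 km³.

≈ 6.92×10^5 km³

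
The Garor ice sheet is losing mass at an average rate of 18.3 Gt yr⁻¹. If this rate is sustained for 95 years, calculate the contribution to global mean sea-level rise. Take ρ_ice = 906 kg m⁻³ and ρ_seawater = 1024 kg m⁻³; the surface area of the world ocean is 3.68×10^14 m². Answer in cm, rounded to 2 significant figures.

≈ 0.46 cm

Total mass lost = 18.3 Gt/yr × 95 yr = 1738 Gt = 1.738×10^15 kg.
ρ_w = 1024 kg m⁻³, so water volume = 1.738×10^15 / 1024 = 1.698×10^12 m³.
Δh = 1.698×10^12 / 3.68×10^14 = 4.61×10^-3 m = 0.46 cm.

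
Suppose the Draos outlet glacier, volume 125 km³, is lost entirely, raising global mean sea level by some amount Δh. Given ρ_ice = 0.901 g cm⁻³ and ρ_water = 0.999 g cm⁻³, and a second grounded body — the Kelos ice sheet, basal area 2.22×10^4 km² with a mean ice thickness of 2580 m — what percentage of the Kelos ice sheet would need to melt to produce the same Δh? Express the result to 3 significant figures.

≈ 0.218 %

Equal sea-level rise means equal mass of meltwater, i.e. equal mass of ice lost.
Ice mass of Draos: 1.126×10^14 kg; ice mass of Kelos: 5.161×10^16 kg.
Fraction required = 1.126×10^14 / 5.161×10^16 = 2.18×10^-3 → 0.218 %.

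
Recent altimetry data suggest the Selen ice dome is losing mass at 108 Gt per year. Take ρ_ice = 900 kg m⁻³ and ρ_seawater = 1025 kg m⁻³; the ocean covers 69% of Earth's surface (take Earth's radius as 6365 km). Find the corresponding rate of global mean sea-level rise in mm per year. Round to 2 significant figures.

≈ 0.30 mm/yr

ρ_w = 1025 kg m⁻³. Annual water volume added = 108 Gt / ρ_w = 1.080×10^14 kg / 1025 kg m⁻³ = 1.054×10^11 m³.
Δh per year = 1.054×10^11 / 3.51×10^14 = 3.00×10^-4 m = 0.30 mm.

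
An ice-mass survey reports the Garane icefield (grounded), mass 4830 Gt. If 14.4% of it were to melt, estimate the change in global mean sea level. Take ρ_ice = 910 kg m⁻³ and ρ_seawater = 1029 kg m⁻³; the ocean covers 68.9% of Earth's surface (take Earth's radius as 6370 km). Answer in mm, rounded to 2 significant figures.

Garane: 0.144 × 4830 Gt = 6.955×10^14 kg; dividing by ρ_w = 1029 kg m⁻³ gives 6.759×10^11 m³ of water.
Spread over 3.51×10^14 m² of ocean, Δh = 6.759×10^11 / 3.51×10^14 = 1.92×10^-3 m = 1.9 mm.

≈ 1.9 mm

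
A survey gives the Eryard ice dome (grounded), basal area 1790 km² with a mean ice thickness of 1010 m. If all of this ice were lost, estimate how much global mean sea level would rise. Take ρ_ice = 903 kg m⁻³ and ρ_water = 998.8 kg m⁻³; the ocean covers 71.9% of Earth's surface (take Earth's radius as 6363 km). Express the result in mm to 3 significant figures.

Eryard: ice volume = 1790 km² × 1010 m = 1808 km³; 1808 × (903/998.8) = 1634 km³ of water.
Spread over 3.66×10^14 m² of ocean, Δh = 1.634×10^12 / 3.66×10^14 = 4.47×10^-3 m = 4.47 mm.

≈ 4.47 mm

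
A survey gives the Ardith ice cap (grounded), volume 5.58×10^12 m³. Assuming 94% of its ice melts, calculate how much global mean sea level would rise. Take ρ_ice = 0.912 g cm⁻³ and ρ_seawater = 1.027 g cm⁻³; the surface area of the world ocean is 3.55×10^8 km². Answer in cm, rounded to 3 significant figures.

≈ 1.31 cm

Ardith: 0.94 × 5.58×10^12 m³ × (912/1027) = 4.658×10^12 m³ of water.
Spread over 3.55×10^14 m² of ocean, Δh = 4.658×10^12 / 3.55×10^14 = 0.0131 m = 1.31 cm.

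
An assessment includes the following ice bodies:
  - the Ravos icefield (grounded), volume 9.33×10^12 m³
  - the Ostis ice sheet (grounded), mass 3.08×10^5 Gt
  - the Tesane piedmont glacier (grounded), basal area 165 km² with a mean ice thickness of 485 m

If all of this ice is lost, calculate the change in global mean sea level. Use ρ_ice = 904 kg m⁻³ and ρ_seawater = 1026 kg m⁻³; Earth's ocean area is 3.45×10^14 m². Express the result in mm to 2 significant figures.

≈ 890 mm

Ravos: 9.33×10^12 m³ × (904/1026) = 8.221×10^12 m³ of water.
Ostis: 3.08×10^5 Gt = 3.080×10^17 kg; dividing by ρ_w = 1026 kg m⁻³ gives 3.002×10^14 m³ of water.
Tesane: ice volume = 165 km² × 485 m = 80.03 km³; 80.03 × (904/1026) = 70.51 km³ of water.
Total added water ≈ 3.085×10^14 m³ over 3.45×10^14 m² → Δh = 0.894 m = 890 mm.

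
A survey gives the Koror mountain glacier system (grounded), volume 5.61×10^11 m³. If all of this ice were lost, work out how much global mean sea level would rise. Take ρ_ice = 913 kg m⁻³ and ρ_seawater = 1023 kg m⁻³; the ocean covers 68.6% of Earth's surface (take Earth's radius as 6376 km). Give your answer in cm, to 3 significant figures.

Koror: 5.61×10^11 m³ × (913/1023) = 5.007×10^11 m³ of water.
Spread over 3.50×10^14 m² of ocean, Δh = 5.007×10^11 / 3.50×10^14 = 1.43×10^-3 m = 0.143 cm.

≈ 0.143 cm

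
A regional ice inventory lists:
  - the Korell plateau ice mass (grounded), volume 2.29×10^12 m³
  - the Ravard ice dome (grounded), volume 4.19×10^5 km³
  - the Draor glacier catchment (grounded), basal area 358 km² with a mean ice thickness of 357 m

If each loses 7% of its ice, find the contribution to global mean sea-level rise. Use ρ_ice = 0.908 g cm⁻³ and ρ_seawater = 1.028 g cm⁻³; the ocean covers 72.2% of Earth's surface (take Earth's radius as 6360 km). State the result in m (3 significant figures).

Korell: 0.07 × 2.29×10^12 m³ × (908/1028) = 1.416×10^11 m³ of water.
Ravard: 0.07 × 4.19×10^5 km³ × (908/1028) = 2.591×10^4 km³ of water.
Draor: ice volume = 358 km² × 357 m = 127.8 km³; 0.07 × 127.8 × (908/1028) = 7.902 km³ of water.
Total added water ≈ 2.606×10^13 m³ over 3.67×10^14 m² → Δh = 0.0710 m.

≈ 0.0710 m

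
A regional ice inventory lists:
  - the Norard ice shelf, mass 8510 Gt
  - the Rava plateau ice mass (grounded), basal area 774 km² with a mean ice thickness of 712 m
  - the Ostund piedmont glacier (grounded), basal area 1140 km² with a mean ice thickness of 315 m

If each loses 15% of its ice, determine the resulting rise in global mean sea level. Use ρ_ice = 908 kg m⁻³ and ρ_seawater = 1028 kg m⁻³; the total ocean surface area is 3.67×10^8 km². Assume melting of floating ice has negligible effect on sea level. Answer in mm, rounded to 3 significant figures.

The Norard ice shelf is floating and already displaces its own weight of water, so its melt adds essentially nothing to sea level.
Rava: ice volume = 774 km² × 712 m = 551.1 km³; 0.15 × 551.1 × (908/1028) = 73.01 km³ of water.
Ostund: ice volume = 1140 km² × 315 m = 359.1 km³; 0.15 × 359.1 × (908/1028) = 47.58 km³ of water.
Total added water ≈ 1.206×10^11 m³ over 3.67×10^14 m² → Δh = 3.29×10^-4 m = 0.329 mm.

≈ 0.329 mm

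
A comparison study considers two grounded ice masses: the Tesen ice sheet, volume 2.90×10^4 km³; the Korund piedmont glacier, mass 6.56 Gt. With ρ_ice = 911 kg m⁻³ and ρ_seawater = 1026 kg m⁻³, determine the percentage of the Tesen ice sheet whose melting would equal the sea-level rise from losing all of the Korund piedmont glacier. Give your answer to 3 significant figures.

≈ 0.0248 %

Equal sea-level rise means equal mass of meltwater, i.e. equal mass of ice lost.
Ice mass of Korund: 6.560×10^12 kg; ice mass of Tesen: 2.642×10^16 kg.
Fraction required = 6.560×10^12 / 2.642×10^16 = 2.48×10^-4 → 0.0248 %.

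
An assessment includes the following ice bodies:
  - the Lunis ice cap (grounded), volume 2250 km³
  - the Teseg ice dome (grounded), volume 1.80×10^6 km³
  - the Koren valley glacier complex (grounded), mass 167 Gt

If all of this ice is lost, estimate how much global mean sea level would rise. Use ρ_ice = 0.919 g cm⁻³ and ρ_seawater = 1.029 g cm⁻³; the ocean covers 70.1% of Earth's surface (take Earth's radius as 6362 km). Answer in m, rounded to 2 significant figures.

Lunis: 2250 km³ × (919/1029) = 2009 km³ of water.
Teseg: 1.80×10^6 km³ × (919/1029) = 1.608×10^6 km³ of water.
Koren: 167 Gt = 1.670×10^14 kg; dividing by ρ_w = 1.029 g cm⁻³ = 1029 kg m⁻³ gives 1.623×10^11 m³ of water.
Total added water ≈ 1.610×10^15 m³ over 3.57×10^14 m² → Δh = 4.51 m.

≈ 4.5 m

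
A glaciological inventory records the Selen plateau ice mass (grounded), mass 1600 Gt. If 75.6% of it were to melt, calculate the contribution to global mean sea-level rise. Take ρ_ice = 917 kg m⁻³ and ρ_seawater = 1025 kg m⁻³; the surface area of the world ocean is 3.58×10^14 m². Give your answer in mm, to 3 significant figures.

Selen: 0.756 × 1600 Gt = 1.210×10^15 kg; dividing by ρ_w = 1025 kg m⁻³ gives 1.180×10^12 m³ of water.
Spread over 3.58×10^14 m² of ocean, Δh = 1.180×10^12 / 3.58×10^14 = 3.30×10^-3 m = 3.30 mm.

≈ 3.30 mm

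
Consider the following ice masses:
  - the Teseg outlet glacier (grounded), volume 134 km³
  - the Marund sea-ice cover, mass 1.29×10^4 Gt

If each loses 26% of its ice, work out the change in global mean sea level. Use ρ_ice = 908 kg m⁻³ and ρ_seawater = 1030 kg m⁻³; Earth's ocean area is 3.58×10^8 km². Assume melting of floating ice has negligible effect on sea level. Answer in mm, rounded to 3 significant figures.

≈ 0.0858 mm

Teseg: 0.26 × 134 km³ × (908/1030) = 30.71 km³ of water.
The Marund sea-ice cover is floating and already displaces its own weight of water, so its melt adds essentially nothing to sea level.
Total added water ≈ 3.071×10^10 m³ over 3.58×10^14 m² → Δh = 8.58×10^-5 m = 0.0858 mm.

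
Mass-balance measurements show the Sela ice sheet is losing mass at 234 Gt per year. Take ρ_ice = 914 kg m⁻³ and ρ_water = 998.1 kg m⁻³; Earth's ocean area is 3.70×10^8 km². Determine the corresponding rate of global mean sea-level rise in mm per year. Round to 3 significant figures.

≈ 0.634 mm/yr

ρ_w = 998.1 kg m⁻³. Annual water volume added = 234 Gt / ρ_w = 2.340×10^14 kg / 998.1 kg m⁻³ = 2.344×10^11 m³.
Δh per year = 2.344×10^11 / 3.70×10^14 = 6.34×10^-4 m = 0.634 mm.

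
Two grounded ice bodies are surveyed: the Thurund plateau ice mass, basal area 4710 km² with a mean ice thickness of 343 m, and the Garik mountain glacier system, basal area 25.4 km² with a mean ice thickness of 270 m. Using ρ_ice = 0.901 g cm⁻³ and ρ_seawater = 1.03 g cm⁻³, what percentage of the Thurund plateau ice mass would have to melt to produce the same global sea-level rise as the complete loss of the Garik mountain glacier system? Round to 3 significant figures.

≈ 0.425 %

Equal sea-level rise means equal mass of meltwater, i.e. equal mass of ice lost.
Ice mass of Garik: 6.179×10^12 kg; ice mass of Thurund: 1.456×10^15 kg.
Fraction required = 6.179×10^12 / 1.456×10^15 = 4.25×10^-3 → 0.425 %.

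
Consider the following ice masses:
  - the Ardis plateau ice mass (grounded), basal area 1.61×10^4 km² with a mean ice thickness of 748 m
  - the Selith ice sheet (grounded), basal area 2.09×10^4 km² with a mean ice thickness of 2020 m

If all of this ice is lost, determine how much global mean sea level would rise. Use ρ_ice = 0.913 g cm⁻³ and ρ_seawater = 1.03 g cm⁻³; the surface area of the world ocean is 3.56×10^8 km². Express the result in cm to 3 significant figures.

≈ 13.5 cm

Ardis: ice volume = 1.61×10^4 km² × 748 m = 1.204×10^4 km³; 1.204×10^4 × (913/1030) = 1.067×10^4 km³ of water.
Selith: ice volume = 2.09×10^4 km² × 2020 m = 4.222×10^4 km³; 4.222×10^4 × (913/1030) = 3.742×10^4 km³ of water.
Total added water ≈ 4.810×10^13 m³ over 3.56×10^14 m² → Δh = 0.135 m = 13.5 cm.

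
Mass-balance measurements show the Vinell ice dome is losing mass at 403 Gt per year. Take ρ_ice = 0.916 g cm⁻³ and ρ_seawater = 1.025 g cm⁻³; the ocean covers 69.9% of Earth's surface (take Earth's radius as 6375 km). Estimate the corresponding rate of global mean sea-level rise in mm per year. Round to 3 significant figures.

≈ 1.10 mm/yr

ρ_w = 1.025 g cm⁻³ = 1025 kg m⁻³. Annual water volume added = 403 Gt / ρ_w = 4.030×10^14 kg / 1025 kg m⁻³ = 3.932×10^11 m³.
Δh per year = 3.932×10^11 / 3.57×10^14 = 1.10×10^-3 m = 1.10 mm.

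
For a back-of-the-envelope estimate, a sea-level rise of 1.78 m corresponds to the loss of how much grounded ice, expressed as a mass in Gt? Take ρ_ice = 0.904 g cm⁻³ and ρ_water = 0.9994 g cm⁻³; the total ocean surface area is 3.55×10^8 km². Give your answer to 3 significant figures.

≈ 6.32×10^5 Gt

Required water volume = Δh × A = 1.78 m × 3.55×10^14 m² = 6.319×10^14 m³.
ρ_w = 0.9994 g cm⁻³ = 999.4 kg m⁻³, so the mass of water = 6.319×10^14 m³ × 999.4 kg m⁻³ = 6.315×10^17 kg = 6.32×10^5 Gt (and the same mass of ice, by conservation).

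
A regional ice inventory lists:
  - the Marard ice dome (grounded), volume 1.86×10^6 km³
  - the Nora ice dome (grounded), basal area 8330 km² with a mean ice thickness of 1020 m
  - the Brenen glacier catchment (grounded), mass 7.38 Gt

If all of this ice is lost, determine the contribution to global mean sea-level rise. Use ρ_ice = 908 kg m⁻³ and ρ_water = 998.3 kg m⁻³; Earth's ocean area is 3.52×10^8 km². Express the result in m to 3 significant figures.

Marard: 1.86×10^6 km³ × (908/998.3) = 1.692×10^6 km³ of water.
Nora: ice volume = 8330 km² × 1020 m = 8497 km³; 8497 × (908/998.3) = 7728 km³ of water.
Brenen: 7.38 Gt = 7.380×10^12 kg; dividing by ρ_w = 998.3 kg m⁻³ gives 7.393×10^9 m³ of water.
Total added water ≈ 1.699×10^15 m³ over 3.52×10^14 m² → Δh = 4.83 m.

≈ 4.83 m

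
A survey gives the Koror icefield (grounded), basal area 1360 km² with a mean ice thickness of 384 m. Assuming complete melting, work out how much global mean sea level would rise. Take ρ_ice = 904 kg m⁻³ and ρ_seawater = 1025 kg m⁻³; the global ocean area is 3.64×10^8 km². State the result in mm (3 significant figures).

Koror: ice volume = 1360 km² × 384 m = 522.2 km³; 522.2 × (904/1025) = 460.6 km³ of water.
Spread over 3.64×10^14 m² of ocean, Δh = 4.606×10^11 / 3.64×10^14 = 1.27×10^-3 m = 1.27 mm.

≈ 1.27 mm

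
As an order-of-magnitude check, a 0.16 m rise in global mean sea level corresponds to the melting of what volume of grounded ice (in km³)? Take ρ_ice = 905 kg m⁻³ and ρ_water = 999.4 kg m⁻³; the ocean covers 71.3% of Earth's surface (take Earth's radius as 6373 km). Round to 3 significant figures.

≈ 6.43×10^4 km³

Required water volume = Δh × A = 0.16 m × 3.64×10^14 m² = 5.822×10^13 m³ = 5.822×10^4 km³.
Ice volume = water volume × ρ_w/ρ_ice = 5.822×10^4 × 999.4/905 = 6.43×10^4 km³.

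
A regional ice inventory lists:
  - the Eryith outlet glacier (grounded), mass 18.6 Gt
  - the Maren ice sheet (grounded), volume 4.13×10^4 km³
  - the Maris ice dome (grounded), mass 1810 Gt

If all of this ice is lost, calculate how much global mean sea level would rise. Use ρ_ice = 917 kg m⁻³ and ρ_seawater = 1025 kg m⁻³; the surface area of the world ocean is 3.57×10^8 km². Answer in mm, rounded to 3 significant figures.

Eryith: 18.6 Gt = 1.860×10^13 kg; dividing by ρ_w = 1025 kg m⁻³ gives 1.815×10^10 m³ of water.
Maren: 4.13×10^4 km³ × (917/1025) = 3.695×10^4 km³ of water.
Maris: 1810 Gt = 1.810×10^15 kg; dividing by ρ_w = 1025 kg m⁻³ gives 1.766×10^12 m³ of water.
Total added water ≈ 3.873×10^13 m³ over 3.57×10^14 m² → Δh = 0.108 m = 108 mm.

≈ 108 mm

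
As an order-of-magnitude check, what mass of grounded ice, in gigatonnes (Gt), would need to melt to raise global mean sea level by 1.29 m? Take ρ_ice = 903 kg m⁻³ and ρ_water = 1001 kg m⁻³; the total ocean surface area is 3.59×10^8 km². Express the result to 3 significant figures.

Required water volume = Δh × A = 1.29 m × 3.59×10^14 m² = 4.631×10^14 m³.
ρ_w = 1001 kg m⁻³, so the mass of water = 4.631×10^14 m³ × 1001 kg m⁻³ = 4.636×10^17 kg = 4.64×10^5 Gt (and the same mass of ice, by conservation).

≈ 4.64×10^5 Gt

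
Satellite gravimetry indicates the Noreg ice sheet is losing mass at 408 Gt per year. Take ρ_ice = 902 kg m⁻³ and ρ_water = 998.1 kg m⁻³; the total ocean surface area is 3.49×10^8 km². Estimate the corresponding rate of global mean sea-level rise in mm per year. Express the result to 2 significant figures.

≈ 1.2 mm/yr

ρ_w = 998.1 kg m⁻³. Annual water volume added = 408 Gt / ρ_w = 4.080×10^14 kg / 998.1 kg m⁻³ = 4.088×10^11 m³.
Δh per year = 4.088×10^11 / 3.49×10^14 = 1.17×10^-3 m = 1.2 mm.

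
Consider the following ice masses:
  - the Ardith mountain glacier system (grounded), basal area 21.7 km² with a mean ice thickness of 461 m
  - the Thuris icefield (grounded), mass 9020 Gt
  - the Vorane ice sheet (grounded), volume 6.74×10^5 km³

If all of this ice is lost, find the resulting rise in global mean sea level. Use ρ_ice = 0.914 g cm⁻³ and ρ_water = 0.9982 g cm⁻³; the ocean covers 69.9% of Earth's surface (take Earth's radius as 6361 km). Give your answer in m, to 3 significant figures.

≈ 1.76 m

Ardith: ice volume = 21.7 km² × 461 m = 10.00 km³; 10.00 × (914/998.2) = 9.160 km³ of water.
Thuris: 9020 Gt = 9.020×10^15 kg; dividing by ρ_w = 0.9982 g cm⁻³ = 998.2 kg m⁻³ gives 9.036×10^12 m³ of water.
Vorane: 6.74×10^5 km³ × (914/998.2) = 6.171×10^5 km³ of water.
Total added water ≈ 6.262×10^14 m³ over 3.55×10^14 m² → Δh = 1.76 m.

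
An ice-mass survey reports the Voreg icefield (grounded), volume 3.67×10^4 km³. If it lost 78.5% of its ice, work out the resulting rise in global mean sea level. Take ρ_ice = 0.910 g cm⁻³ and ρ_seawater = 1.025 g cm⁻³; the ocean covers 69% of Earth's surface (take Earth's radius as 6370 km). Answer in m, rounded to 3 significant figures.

Voreg: 0.785 × 3.67×10^4 km³ × (910/1025) = 2.558×10^4 km³ of water.
Spread over 3.52×10^14 m² of ocean, Δh = 2.558×10^13 / 3.52×10^14 = 0.0727 m.

≈ 0.0727 m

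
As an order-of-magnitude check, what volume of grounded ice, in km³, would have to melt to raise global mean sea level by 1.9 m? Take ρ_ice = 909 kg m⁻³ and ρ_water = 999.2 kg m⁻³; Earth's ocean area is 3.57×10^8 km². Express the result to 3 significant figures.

≈ 7.46×10^5 km³

Required water volume = Δh × A = 1.9 m × 3.57×10^14 m² = 6.783×10^14 m³ = 6.783×10^5 km³.
Ice volume = water volume × ρ_w/ρ_ice = 6.783×10^5 × 999.2/909 = 7.46×10^5 km³.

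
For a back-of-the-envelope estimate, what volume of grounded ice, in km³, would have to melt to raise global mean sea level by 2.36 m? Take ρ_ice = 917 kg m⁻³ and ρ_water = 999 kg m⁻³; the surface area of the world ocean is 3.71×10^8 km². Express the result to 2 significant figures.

Required water volume = Δh × A = 2.36 m × 3.71×10^14 m² = 8.756×10^14 m³ = 8.756×10^5 km³.
Ice volume = water volume × ρ_w/ρ_ice = 8.756×10^5 × 999/917 = 9.5×10^5 km³.

≈ 9.5×10^5 km³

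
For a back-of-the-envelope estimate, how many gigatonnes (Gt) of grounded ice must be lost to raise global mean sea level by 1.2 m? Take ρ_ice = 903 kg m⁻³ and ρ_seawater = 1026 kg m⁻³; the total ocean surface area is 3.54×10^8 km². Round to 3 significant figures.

≈ 4.36×10^5 Gt

Required water volume = Δh × A = 1.2 m × 3.54×10^14 m² = 4.248×10^14 m³.
ρ_w = 1026 kg m⁻³, so the mass of water = 4.248×10^14 m³ × 1026 kg m⁻³ = 4.358×10^17 kg = 4.36×10^5 Gt (and the same mass of ice, by conservation).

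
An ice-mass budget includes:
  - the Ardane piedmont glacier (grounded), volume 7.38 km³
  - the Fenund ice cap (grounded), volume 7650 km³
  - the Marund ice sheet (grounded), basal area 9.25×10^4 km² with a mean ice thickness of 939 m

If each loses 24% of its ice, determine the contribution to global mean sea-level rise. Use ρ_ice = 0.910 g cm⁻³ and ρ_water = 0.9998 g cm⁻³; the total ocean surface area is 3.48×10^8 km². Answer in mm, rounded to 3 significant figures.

Ardane: 0.24 × 7.38 km³ × (910/999.8) = 1.612 km³ of water.
Fenund: 0.24 × 7650 km³ × (910/999.8) = 1671 km³ of water.
Marund: ice volume = 9.25×10^4 km² × 939 m = 8.686×10^4 km³; 0.24 × 8.686×10^4 × (910/999.8) = 1.897×10^4 km³ of water.
Total added water ≈ 2.065×10^13 m³ over 3.48×10^14 m² → Δh = 0.0593 m = 59.3 mm.

≈ 59.3 mm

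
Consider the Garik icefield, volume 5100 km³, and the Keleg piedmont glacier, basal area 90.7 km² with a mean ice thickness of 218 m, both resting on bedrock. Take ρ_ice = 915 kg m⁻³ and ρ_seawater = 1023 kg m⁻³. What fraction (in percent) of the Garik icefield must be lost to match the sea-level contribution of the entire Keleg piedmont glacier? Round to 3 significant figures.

Equal sea-level rise means equal mass of meltwater, i.e. equal mass of ice lost.
Ice mass of Keleg: 1.809×10^13 kg; ice mass of Garik: 4.666×10^15 kg.
Fraction required = 1.809×10^13 / 4.666×10^15 = 3.88×10^-3 → 0.388 %.

≈ 0.388 %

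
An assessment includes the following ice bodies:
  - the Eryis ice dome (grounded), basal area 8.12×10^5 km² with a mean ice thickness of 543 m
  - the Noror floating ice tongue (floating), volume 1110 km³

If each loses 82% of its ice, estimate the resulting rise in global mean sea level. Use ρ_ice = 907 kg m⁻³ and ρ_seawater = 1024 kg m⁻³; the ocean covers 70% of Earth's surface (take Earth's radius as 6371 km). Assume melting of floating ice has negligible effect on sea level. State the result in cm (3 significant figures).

Eryis: ice volume = 8.12×10^5 km² × 543 m = 4.409×10^5 km³; 0.82 × 4.409×10^5 × (907/1024) = 3.202×10^5 km³ of water.
The Noror floating ice tongue is floating and already displaces its own weight of water, so its melt adds essentially nothing to sea level.
Total added water ≈ 3.202×10^14 m³ over 3.57×10^14 m² → Δh = 0.897 m = 89.7 cm.

≈ 89.7 cm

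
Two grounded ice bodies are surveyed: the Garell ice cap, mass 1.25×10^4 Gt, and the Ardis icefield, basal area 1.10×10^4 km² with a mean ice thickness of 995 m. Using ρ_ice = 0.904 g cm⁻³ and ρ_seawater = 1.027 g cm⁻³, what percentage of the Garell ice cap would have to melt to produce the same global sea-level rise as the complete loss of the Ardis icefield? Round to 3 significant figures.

Equal sea-level rise means equal mass of meltwater, i.e. equal mass of ice lost.
Ice mass of Ardis: 9.894×10^15 kg; ice mass of Garell: 1.250×10^16 kg.
Fraction required = 9.894×10^15 / 1.250×10^16 = 0.792 → 79.2 %.

≈ 79.2 %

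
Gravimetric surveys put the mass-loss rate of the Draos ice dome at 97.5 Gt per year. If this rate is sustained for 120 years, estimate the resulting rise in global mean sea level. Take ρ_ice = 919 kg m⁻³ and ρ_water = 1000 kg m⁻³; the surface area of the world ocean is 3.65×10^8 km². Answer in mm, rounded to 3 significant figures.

≈ 32.1 mm

Total mass lost = 97.5 Gt/yr × 120 yr = 1.170×10^4 Gt = 1.170×10^16 kg.
ρ_w = 1000 kg m⁻³, so water volume = 1.170×10^16 / 1000 = 1.170×10^13 m³.
Δh = 1.170×10^13 / 3.65×10^14 = 0.0321 m = 32.1 mm.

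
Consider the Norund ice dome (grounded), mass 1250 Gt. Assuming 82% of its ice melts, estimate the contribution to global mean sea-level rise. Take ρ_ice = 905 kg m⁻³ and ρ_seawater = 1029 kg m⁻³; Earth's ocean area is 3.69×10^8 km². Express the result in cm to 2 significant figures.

Norund: 0.82 × 1250 Gt = 1.025×10^15 kg; dividing by ρ_w = 1029 kg m⁻³ gives 9.961×10^11 m³ of water.
Spread over 3.69×10^14 m² of ocean, Δh = 9.961×10^11 / 3.69×10^14 = 2.70×10^-3 m = 0.27 cm.

≈ 0.27 cm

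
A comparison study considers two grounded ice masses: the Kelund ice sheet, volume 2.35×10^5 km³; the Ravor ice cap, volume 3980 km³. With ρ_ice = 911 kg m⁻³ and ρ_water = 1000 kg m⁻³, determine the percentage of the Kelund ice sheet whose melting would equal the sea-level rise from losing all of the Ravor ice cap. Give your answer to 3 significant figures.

Equal sea-level rise means equal mass of meltwater, i.e. equal mass of ice lost.
Ice mass of Ravor: 3.626×10^15 kg; ice mass of Kelund: 2.141×10^17 kg.
Fraction required = 3.626×10^15 / 2.141×10^17 = 0.0169 → 1.69 %.

≈ 1.69 %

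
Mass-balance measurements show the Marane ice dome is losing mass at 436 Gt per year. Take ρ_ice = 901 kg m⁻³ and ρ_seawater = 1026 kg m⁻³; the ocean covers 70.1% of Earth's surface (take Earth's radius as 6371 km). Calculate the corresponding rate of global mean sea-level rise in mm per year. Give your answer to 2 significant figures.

≈ 1.2 mm/yr

ρ_w = 1026 kg m⁻³. Annual water volume added = 436 Gt / ρ_w = 4.360×10^14 kg / 1026 kg m⁻³ = 4.250×10^11 m³.
Δh per year = 4.250×10^11 / 3.58×10^14 = 1.19×10^-3 m = 1.2 mm.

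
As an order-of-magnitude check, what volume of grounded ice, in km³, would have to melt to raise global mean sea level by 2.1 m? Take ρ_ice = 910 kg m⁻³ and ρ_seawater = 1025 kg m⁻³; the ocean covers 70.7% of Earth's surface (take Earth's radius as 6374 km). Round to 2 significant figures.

Required water volume = Δh × A = 2.1 m × 3.61×10^14 m² = 7.580×10^14 m³ = 7.580×10^5 km³.
Ice volume = water volume × ρ_w/ρ_ice = 7.580×10^5 × 1025/910 = 8.5×10^5 km³.

≈ 8.5×10^5 km³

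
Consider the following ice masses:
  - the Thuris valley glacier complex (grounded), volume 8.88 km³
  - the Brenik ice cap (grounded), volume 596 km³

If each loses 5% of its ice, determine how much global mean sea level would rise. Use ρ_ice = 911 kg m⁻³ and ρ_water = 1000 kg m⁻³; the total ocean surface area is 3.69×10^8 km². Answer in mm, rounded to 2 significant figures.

Thuris: 0.05 × 8.88 km³ × (911/1000) = 0.4045 km³ of water.
Brenik: 0.05 × 596 km³ × (911/1000) = 27.15 km³ of water.
Total added water ≈ 2.755×10^10 m³ over 3.69×10^14 m² → Δh = 7.47×10^-5 m = 0.075 mm.

≈ 0.075 mm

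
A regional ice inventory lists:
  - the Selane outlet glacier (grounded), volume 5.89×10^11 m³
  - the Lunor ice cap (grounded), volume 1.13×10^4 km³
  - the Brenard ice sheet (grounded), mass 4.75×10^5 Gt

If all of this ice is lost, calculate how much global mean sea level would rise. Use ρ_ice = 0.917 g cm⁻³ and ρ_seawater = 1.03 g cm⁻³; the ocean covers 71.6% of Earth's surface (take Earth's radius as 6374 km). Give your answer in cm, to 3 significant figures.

≈ 129 cm

Selane: 5.89×10^11 m³ × (917/1030) = 5.244×10^11 m³ of water.
Lunor: 1.13×10^4 km³ × (917/1030) = 1.006×10^4 km³ of water.
Brenard: 4.75×10^5 Gt = 4.750×10^17 kg; dividing by ρ_w = 1.03 g cm⁻³ = 1030 kg m⁻³ gives 4.612×10^14 m³ of water.
Total added water ≈ 4.717×10^14 m³ over 3.66×10^14 m² → Δh = 1.29 m = 129 cm.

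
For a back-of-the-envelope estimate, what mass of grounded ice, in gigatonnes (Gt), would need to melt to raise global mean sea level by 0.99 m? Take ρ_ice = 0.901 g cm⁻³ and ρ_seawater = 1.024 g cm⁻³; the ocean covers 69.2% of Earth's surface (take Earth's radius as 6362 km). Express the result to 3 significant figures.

Required water volume = Δh × A = 0.99 m × 3.52×10^14 m² = 3.484×10^14 m³.
ρ_w = 1.024 g cm⁻³ = 1024 kg m⁻³, so the mass of water = 3.484×10^14 m³ × 1024 kg m⁻³ = 3.568×10^17 kg = 3.57×10^5 Gt (and the same mass of ice, by conservation).

≈ 3.57×10^5 Gt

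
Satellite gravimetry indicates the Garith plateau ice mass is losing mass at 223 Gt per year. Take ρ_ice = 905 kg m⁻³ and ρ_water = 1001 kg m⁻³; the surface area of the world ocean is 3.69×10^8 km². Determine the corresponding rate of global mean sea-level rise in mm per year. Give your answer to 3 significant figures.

ρ_w = 1001 kg m⁻³. Annual water volume added = 223 Gt / ρ_w = 2.230×10^14 kg / 1001 kg m⁻³ = 2.228×10^11 m³.
Δh per year = 2.228×10^11 / 3.69×10^14 = 6.04×10^-4 m = 0.604 mm.

≈ 0.604 mm/yr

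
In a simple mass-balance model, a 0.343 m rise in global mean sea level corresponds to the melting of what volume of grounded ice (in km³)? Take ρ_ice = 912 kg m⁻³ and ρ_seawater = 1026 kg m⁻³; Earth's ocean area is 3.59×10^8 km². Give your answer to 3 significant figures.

≈ 1.39×10^5 km³

Required water volume = Δh × A = 0.343 m × 3.59×10^14 m² = 1.231×10^14 m³ = 1.231×10^5 km³.
Ice volume = water volume × ρ_w/ρ_ice = 1.231×10^5 × 1026/912 = 1.39×10^5 km³.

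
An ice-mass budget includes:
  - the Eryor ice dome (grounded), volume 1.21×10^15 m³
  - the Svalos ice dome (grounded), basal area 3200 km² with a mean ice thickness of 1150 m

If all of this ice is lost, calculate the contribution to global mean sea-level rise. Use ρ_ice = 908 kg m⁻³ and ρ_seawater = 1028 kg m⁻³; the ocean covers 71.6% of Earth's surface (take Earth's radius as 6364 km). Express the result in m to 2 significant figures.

Eryor: 1.21×10^15 m³ × (908/1028) = 1.069×10^15 m³ of water.
Svalos: ice volume = 3200 km² × 1150 m = 3680 km³; 3680 × (908/1028) = 3250 km³ of water.
Total added water ≈ 1.072×10^15 m³ over 3.64×10^14 m² → Δh = 2.94 m.

≈ 2.9 m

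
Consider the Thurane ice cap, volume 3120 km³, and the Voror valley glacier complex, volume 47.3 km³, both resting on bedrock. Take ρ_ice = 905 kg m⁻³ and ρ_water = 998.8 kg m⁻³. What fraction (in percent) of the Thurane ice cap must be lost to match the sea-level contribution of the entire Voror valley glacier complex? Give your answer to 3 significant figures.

≈ 1.52 %

Equal sea-level rise means equal mass of meltwater, i.e. equal mass of ice lost.
Ice mass of Voror: 4.281×10^13 kg; ice mass of Thurane: 2.824×10^15 kg.
Fraction required = 4.281×10^13 / 2.824×10^15 = 0.0152 → 1.52 %.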